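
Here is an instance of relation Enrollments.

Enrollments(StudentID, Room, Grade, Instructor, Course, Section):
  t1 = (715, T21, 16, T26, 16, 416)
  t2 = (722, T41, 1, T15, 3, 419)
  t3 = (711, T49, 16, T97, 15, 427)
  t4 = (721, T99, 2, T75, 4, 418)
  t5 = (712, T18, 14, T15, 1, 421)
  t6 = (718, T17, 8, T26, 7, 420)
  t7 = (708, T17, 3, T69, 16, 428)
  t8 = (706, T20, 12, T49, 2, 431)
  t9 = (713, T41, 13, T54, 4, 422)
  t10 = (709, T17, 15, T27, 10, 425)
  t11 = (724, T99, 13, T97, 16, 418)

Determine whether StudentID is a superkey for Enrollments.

Yes

All 11 rows have distinct StudentID values, so StudentID → (all attributes) holds and StudentID is a superkey.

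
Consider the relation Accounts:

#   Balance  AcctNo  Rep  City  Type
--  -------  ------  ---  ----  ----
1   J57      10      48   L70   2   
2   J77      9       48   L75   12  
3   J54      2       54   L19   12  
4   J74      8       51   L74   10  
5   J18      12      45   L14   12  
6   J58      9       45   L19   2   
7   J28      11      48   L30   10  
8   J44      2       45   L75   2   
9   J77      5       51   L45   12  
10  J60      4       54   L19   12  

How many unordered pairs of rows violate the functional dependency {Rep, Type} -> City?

1

(Rep=54, Type=12): all 2 rows agree on City — 0 pairs.
(Rep=45, Type=2): violating pairs (6,8) — 1 pair.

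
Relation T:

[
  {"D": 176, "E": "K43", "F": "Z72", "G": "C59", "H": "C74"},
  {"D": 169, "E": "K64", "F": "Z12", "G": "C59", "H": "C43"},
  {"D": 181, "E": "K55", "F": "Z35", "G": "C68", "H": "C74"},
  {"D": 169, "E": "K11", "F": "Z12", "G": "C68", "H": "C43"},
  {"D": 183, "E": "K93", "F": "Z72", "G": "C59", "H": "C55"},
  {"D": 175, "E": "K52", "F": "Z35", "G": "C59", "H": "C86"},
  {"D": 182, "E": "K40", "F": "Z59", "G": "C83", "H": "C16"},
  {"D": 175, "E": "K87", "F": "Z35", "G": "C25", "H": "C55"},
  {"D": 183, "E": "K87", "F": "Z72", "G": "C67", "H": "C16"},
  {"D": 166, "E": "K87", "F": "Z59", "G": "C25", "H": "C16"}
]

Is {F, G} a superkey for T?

Two distinct rows share (F=Z72, G=C59), so {F, G} does not determine every attribute — not a superkey.

No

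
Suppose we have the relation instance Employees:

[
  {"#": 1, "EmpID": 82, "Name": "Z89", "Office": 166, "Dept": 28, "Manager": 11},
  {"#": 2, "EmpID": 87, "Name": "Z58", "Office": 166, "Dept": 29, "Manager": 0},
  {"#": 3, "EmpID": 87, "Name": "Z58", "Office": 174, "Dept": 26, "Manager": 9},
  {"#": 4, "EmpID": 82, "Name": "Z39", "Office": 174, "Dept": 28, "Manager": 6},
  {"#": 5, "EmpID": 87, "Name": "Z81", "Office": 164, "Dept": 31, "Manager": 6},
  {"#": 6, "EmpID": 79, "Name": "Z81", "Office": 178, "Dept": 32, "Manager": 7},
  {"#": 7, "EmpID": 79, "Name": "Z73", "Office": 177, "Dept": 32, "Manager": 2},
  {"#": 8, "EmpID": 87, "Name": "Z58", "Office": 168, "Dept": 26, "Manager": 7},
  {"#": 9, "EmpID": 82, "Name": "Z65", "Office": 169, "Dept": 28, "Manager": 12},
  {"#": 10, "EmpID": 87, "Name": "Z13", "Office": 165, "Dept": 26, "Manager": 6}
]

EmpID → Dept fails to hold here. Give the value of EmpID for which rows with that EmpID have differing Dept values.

87

EmpID=82: rows 1, 4, 9 → Dept = 28, 28, 28 ✓
EmpID=87: rows 2, 3, 5, 8, 10 → Dept takes values {29, 26, 31} — violation
EmpID=79: rows 6, 7 → Dept = 32, 32 ✓
The only EmpID value with inconsistent Dept is EmpID=87.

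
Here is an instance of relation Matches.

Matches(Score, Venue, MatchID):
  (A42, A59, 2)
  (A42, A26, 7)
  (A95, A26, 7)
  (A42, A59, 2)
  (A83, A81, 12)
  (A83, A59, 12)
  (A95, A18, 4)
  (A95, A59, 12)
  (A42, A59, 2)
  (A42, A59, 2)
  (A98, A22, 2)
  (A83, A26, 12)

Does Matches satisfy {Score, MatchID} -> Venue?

(Score=A42, MatchID=2): 4 rows → Venue = A59, A59, A59, A59 ✓
(Score=A42, MatchID=7): 1 row → Venue = A26 ✓
(Score=A95, MatchID=7): 1 row → Venue = A26 ✓
(Score=A83, MatchID=12): 3 rows → Venue takes values {A81, A59, A26} — violation
(Score=A95, MatchID=4): 1 row → Venue = A18 ✓
(Score=A95, MatchID=12): 1 row → Venue = A59 ✓
(Score=A98, MatchID=2): 1 row → Venue = A22 ✓
Two rows agree on {Score, MatchID} but differ on Venue, so {Score, MatchID} -> Venue does not hold.

No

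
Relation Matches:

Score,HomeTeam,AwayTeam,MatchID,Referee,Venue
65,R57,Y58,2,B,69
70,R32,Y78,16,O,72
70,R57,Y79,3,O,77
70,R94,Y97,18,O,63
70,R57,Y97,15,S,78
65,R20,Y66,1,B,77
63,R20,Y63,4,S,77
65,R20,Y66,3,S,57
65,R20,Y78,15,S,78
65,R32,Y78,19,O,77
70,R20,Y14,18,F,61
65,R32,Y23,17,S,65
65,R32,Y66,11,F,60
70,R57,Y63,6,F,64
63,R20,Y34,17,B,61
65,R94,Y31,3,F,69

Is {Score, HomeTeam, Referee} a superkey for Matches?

No

Two distinct rows share (Score=65, HomeTeam=R20, Referee=S), so {Score, HomeTeam, Referee} does not determine every attribute — not a superkey.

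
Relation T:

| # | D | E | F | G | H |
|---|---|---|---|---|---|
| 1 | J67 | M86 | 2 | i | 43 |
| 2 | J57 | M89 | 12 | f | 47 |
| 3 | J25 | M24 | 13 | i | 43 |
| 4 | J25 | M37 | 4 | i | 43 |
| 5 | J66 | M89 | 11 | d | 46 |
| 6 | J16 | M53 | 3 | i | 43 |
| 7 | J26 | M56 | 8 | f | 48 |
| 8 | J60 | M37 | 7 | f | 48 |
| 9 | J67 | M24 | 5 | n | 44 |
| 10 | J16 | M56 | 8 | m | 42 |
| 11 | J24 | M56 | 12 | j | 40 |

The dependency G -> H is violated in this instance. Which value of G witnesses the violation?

G=i: rows 1, 3, 4, 6 → H = 43, 43, 43, 43 ✓
G=f: rows 2, 7, 8 → H takes values {47, 48} — violation
G=d: row 5 → H = 46 ✓
G=n: row 9 → H = 44 ✓
G=m: row 10 → H = 42 ✓
G=j: row 11 → H = 40 ✓
The only G value with inconsistent H is G=f.

f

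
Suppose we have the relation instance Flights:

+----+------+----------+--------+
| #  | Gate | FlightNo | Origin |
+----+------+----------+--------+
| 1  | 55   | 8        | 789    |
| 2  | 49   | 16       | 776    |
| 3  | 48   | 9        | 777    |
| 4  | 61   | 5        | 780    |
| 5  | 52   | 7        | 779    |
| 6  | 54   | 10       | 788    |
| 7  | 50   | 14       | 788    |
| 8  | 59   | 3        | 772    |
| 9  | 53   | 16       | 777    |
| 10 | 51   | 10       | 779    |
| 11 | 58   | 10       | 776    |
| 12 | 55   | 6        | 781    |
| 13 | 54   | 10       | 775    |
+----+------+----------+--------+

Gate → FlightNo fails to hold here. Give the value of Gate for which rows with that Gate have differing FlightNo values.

Gate=55: rows 1, 12 → FlightNo takes values {8, 6} — violation
Gate=49: row 2 → FlightNo = 16 ✓
Gate=48: row 3 → FlightNo = 9 ✓
Gate=61: row 4 → FlightNo = 5 ✓
Gate=52: row 5 → FlightNo = 7 ✓
Gate=54: rows 6, 13 → FlightNo = 10, 10 ✓
Gate=50: row 7 → FlightNo = 14 ✓
Gate=59: row 8 → FlightNo = 3 ✓
Gate=53: row 9 → FlightNo = 16 ✓
Gate=51: row 10 → FlightNo = 10 ✓
Gate=58: row 11 → FlightNo = 10 ✓
The only Gate value with inconsistent FlightNo is Gate=55.

55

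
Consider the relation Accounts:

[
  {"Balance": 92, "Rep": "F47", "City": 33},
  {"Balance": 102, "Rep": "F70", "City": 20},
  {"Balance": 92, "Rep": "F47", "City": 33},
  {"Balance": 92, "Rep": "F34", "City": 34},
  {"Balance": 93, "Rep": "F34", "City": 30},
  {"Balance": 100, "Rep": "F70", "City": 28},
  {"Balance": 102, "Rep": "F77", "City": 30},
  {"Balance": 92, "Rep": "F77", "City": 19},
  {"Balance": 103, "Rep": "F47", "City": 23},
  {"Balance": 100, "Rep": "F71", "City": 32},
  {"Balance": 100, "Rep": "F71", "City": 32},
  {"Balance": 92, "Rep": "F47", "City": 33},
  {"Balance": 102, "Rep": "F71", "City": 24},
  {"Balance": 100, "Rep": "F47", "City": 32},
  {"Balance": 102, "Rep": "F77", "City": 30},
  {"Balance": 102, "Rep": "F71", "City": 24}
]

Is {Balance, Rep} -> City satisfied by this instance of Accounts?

(Balance=92, Rep=F47): 3 rows → City = 33, 33, 33 ✓
(Balance=102, Rep=F70): 1 row → City = 20 ✓
(Balance=92, Rep=F34): 1 row → City = 34 ✓
(Balance=93, Rep=F34): 1 row → City = 30 ✓
(Balance=100, Rep=F70): 1 row → City = 28 ✓
(Balance=102, Rep=F77): 2 rows → City = 30, 30 ✓
(Balance=92, Rep=F77): 1 row → City = 19 ✓
(Balance=103, Rep=F47): 1 row → City = 23 ✓
(Balance=100, Rep=F71): 2 rows → City = 32, 32 ✓
(Balance=102, Rep=F71): 2 rows → City = 24, 24 ✓
(Balance=100, Rep=F47): 1 row → City = 32 ✓
Every {Balance, Rep} value is associated with a single City value, so {Balance, Rep} -> City holds.

Yes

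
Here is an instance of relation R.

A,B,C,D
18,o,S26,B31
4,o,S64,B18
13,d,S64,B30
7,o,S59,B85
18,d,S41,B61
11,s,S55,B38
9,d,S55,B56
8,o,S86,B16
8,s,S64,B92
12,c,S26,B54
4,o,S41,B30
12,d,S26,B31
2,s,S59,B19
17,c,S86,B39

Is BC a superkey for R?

Yes

All 14 rows have distinct BC values, so BC → (all attributes) holds and BC is a superkey.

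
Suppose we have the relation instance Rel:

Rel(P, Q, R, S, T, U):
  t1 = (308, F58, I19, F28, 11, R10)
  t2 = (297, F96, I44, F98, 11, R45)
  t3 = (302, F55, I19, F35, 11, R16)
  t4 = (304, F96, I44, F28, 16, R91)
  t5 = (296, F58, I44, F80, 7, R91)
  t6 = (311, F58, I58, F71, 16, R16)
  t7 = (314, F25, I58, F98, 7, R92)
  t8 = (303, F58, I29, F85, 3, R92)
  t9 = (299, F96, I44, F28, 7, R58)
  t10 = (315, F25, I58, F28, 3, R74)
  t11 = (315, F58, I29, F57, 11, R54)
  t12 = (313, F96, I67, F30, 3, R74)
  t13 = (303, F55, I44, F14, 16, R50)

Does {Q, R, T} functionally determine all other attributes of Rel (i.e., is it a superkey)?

Yes

All 13 rows have distinct {Q, R, T} values, so {Q, R, T} → (all attributes) holds and {Q, R, T} is a superkey.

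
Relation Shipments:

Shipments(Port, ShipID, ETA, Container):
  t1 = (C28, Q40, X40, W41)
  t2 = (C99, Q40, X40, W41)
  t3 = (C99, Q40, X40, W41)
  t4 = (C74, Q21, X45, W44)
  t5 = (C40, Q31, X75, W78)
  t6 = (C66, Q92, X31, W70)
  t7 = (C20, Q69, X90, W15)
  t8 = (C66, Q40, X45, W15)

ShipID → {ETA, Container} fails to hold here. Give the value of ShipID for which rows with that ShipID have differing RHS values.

Q40

ShipID=Q40: rows 1, 2, 3, 8 → {ETA,Container} takes values {(X40, W41), (X45, W15)} — violation
ShipID=Q21: row 4 → {ETA,Container} = (X45, W44) ✓
ShipID=Q31: row 5 → {ETA,Container} = (X75, W78) ✓
ShipID=Q92: row 6 → {ETA,Container} = (X31, W70) ✓
ShipID=Q69: row 7 → {ETA,Container} = (X90, W15) ✓
The only ShipID value with inconsistent RHS is ShipID=Q40.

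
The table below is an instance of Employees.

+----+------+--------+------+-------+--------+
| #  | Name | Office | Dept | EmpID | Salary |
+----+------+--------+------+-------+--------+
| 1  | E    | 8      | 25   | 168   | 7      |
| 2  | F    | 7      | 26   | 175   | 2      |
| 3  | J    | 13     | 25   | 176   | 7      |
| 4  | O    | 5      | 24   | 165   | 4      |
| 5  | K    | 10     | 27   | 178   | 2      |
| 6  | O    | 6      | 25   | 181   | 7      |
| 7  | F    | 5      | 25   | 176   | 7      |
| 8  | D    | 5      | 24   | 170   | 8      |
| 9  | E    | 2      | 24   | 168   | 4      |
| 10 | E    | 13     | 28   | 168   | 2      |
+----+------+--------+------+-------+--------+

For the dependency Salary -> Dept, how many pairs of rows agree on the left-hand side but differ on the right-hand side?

3

Salary=7: all 4 rows agree on Dept — 0 pairs.
Salary=2: violating pairs (2,5), (2,10), (5,10) — 3 pairs.
Salary=4: all 2 rows agree on Dept — 0 pairs.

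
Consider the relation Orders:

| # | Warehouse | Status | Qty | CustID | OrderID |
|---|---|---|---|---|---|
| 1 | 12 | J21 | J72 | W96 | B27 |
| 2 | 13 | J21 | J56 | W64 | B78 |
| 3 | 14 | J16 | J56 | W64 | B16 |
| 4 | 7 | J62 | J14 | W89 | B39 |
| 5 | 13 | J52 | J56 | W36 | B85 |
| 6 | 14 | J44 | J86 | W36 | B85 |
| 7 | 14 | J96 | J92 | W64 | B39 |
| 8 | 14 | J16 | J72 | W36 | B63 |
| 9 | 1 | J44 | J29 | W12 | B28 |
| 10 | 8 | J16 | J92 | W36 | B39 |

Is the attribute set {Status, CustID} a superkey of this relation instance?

No

Rows 8 and 10 have the same {Status, CustID} value (Status=J16, CustID=W36) but are distinct tuples, so {Status, CustID} does not determine every attribute — not a superkey.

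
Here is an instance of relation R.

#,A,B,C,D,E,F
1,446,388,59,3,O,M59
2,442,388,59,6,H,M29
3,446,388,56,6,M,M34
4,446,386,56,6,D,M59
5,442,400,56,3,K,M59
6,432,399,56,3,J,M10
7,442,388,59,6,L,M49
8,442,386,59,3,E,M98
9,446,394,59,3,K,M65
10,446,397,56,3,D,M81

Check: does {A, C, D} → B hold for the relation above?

(A=446, C=59, D=3): rows 1, 9 → B takes values {388, 394} — violation
(A=442, C=59, D=6): rows 2, 7 → B = 388, 388 ✓
(A=446, C=56, D=6): rows 3, 4 → B takes values {388, 386} — violation
(A=442, C=56, D=3): row 5 → B = 400 ✓
(A=432, C=56, D=3): row 6 → B = 399 ✓
(A=442, C=59, D=3): row 8 → B = 386 ✓
(A=446, C=56, D=3): row 10 → B = 397 ✓
Two rows agree on {A, C, D} but differ on B, so {A, C, D} → B does not hold.

No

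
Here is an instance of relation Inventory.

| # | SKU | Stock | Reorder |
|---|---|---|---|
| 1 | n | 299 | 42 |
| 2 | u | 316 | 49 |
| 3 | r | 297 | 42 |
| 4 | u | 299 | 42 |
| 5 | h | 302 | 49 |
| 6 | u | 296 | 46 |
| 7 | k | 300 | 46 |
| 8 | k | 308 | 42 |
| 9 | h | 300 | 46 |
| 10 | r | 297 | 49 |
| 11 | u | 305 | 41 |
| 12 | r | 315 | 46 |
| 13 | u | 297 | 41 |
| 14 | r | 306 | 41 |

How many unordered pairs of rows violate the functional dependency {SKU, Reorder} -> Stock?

1

(SKU=u, Reorder=41): violating pairs (11,13) — 1 pair.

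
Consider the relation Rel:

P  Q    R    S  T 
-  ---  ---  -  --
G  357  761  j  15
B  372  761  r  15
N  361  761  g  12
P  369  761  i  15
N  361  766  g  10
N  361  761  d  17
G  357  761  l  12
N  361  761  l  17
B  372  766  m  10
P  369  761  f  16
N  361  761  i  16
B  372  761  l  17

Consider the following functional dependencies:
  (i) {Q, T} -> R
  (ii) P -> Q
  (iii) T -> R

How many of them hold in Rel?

(i) {Q, T} -> R: every LHS value maps to a single RHS value — holds.
(ii) P -> Q: every LHS value maps to a single RHS value — holds.
(iii) T -> R: every LHS value maps to a single RHS value — holds.
3 of the 3 dependencies hold.

3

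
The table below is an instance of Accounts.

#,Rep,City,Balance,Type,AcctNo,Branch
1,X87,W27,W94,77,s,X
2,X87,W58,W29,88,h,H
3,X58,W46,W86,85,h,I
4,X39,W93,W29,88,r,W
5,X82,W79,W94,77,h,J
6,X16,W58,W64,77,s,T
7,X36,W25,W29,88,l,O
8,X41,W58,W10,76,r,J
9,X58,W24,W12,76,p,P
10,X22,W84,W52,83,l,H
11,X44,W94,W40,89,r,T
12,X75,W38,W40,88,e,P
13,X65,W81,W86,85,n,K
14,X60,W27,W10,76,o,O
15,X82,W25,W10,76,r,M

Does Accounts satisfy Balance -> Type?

No

Balance=W94: rows 1, 5 → Type = 77, 77 ✓
Balance=W29: rows 2, 4, 7 → Type = 88, 88, 88 ✓
Balance=W86: rows 3, 13 → Type = 85, 85 ✓
Balance=W64: row 6 → Type = 77 ✓
Balance=W10: rows 8, 14, 15 → Type = 76, 76, 76 ✓
Balance=W12: row 9 → Type = 76 ✓
Balance=W52: row 10 → Type = 83 ✓
Balance=W40: rows 11, 12 → Type takes values {89, 88} — violation
Two rows agree on Balance but differ on Type, so Balance -> Type does not hold.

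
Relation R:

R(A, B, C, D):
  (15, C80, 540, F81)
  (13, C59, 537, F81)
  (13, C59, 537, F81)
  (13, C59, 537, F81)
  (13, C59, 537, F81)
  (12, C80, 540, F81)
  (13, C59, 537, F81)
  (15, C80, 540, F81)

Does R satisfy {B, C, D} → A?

No

(B=C80, C=540, D=F81): 3 rows → A takes values {15, 12} — violation
(B=C59, C=537, D=F81): 5 rows → A = 13, 13, 13, 13, 13 ✓
Two rows agree on {B, C, D} but differ on A, so {B, C, D} → A does not hold.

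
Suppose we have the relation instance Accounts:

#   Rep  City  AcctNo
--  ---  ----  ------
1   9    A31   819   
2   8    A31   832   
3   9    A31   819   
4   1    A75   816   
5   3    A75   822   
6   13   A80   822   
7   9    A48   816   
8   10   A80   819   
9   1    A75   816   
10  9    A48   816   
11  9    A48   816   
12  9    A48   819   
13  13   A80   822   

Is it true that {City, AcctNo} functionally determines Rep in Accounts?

Yes

(City=A31, AcctNo=819): rows 1, 3 → Rep = 9, 9 ✓
(City=A31, AcctNo=832): row 2 → Rep = 8 ✓
(City=A75, AcctNo=816): rows 4, 9 → Rep = 1, 1 ✓
(City=A75, AcctNo=822): row 5 → Rep = 3 ✓
(City=A80, AcctNo=822): rows 6, 13 → Rep = 13, 13 ✓
(City=A48, AcctNo=816): rows 7, 10, 11 → Rep = 9, 9, 9 ✓
(City=A80, AcctNo=819): row 8 → Rep = 10 ✓
(City=A48, AcctNo=819): row 12 → Rep = 9 ✓
Every {City, AcctNo} value is associated with a single Rep value, so {City, AcctNo} → Rep holds.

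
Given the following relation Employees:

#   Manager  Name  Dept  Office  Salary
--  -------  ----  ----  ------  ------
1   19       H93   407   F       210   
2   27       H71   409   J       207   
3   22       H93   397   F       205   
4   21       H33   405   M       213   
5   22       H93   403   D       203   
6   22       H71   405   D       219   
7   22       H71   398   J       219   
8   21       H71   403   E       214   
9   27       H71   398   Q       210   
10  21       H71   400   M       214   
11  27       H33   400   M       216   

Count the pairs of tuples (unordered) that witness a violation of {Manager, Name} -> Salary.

(Manager=27, Name=H71): violating pairs (2,9) — 1 pair.
(Manager=22, Name=H93): violating pairs (3,5) — 1 pair.
(Manager=22, Name=H71): all 2 rows agree on Salary — 0 pairs.
(Manager=21, Name=H71): all 2 rows agree on Salary — 0 pairs.

2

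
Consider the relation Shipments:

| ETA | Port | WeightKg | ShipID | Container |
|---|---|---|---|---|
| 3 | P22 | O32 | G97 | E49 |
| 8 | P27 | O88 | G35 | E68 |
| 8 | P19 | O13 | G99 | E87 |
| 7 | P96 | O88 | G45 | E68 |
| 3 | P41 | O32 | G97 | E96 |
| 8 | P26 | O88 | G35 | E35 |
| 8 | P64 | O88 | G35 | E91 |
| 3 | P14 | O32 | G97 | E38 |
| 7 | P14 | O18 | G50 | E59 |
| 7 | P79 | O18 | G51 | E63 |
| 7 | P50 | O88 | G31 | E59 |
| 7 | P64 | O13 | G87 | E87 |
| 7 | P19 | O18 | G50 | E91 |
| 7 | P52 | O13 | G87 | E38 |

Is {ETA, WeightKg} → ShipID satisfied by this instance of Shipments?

No

(ETA=3, WeightKg=O32): 3 rows → ShipID = G97, G97, G97 ✓
(ETA=8, WeightKg=O88): 3 rows → ShipID = G35, G35, G35 ✓
(ETA=8, WeightKg=O13): 1 row → ShipID = G99 ✓
(ETA=7, WeightKg=O88): 2 rows → ShipID takes values {G45, G31} — violation
(ETA=7, WeightKg=O18): 3 rows → ShipID takes values {G50, G51} — violation
(ETA=7, WeightKg=O13): 2 rows → ShipID = G87, G87 ✓
Two rows agree on {ETA, WeightKg} but differ on ShipID, so {ETA, WeightKg} → ShipID does not hold.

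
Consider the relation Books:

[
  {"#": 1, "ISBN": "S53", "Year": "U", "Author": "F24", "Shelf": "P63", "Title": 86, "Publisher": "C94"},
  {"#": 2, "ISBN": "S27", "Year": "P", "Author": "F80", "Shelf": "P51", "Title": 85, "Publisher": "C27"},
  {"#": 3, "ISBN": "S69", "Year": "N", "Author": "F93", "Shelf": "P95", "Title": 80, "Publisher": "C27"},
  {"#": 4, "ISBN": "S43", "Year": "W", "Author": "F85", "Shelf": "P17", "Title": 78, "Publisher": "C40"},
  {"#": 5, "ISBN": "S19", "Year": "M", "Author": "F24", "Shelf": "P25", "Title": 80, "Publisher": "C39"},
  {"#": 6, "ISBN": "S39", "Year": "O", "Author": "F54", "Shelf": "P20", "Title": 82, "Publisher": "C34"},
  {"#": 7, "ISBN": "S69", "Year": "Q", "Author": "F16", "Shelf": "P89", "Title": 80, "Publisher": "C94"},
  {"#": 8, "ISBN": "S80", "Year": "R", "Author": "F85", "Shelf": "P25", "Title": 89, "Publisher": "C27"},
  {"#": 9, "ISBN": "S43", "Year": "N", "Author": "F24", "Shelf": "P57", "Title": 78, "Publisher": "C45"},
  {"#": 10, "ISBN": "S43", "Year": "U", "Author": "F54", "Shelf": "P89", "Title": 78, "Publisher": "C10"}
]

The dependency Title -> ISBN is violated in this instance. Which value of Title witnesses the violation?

80

Title=86: row 1 → ISBN = S53 ✓
Title=85: row 2 → ISBN = S27 ✓
Title=80: rows 3, 5, 7 → ISBN takes values {S69, S19} — violation
Title=78: rows 4, 9, 10 → ISBN = S43, S43, S43 ✓
Title=82: row 6 → ISBN = S39 ✓
Title=89: row 8 → ISBN = S80 ✓
The only Title value with inconsistent ISBN is Title=80.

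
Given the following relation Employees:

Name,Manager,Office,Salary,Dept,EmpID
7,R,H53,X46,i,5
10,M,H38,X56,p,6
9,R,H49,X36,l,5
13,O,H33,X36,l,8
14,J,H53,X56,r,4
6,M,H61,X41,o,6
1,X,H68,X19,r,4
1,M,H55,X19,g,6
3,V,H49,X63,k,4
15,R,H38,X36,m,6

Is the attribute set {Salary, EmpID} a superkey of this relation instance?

All 10 rows have distinct {Salary, EmpID} values, so {Salary, EmpID} → (all attributes) holds and {Salary, EmpID} is a superkey.

Yes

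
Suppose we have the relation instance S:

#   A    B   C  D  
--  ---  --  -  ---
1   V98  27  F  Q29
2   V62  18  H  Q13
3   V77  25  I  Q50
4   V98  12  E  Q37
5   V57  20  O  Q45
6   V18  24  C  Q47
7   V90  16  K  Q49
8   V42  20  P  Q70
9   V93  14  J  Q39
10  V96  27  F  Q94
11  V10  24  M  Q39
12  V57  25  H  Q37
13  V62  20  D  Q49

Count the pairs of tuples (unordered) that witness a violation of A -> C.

A=V98: violating pairs (1,4) — 1 pair.
A=V62: violating pairs (2,13) — 1 pair.
A=V57: violating pairs (5,12) — 1 pair.

3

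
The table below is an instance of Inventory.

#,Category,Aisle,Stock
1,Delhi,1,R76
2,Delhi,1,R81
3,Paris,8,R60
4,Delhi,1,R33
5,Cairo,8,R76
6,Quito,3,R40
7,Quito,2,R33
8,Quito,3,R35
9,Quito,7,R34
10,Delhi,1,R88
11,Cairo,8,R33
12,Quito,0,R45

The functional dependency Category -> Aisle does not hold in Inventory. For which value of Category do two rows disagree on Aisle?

Quito

Category=Delhi: rows 1, 2, 4, 10 → Aisle = 1, 1, 1, 1 ✓
Category=Paris: row 3 → Aisle = 8 ✓
Category=Cairo: rows 5, 11 → Aisle = 8, 8 ✓
Category=Quito: rows 6, 7, 8, 9, 12 → Aisle takes values {3, 2, 7, 0} — violation
The only Category value with inconsistent Aisle is Category=Quito.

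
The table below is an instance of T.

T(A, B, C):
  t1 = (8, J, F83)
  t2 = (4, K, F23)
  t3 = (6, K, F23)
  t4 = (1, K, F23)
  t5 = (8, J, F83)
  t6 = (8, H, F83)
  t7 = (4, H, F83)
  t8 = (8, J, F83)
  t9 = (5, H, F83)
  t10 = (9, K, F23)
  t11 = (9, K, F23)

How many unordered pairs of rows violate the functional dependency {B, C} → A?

12

(B=J, C=F83): all 3 rows agree on A — 0 pairs.
(B=K, C=F23): violating pairs (2,3), (2,4), (2,10), (2,11), (3,4), (3,10), (3,11), (4,10), (4,11) — 9 pairs.
(B=H, C=F83): violating pairs (6,7), (6,9), (7,9) — 3 pairs.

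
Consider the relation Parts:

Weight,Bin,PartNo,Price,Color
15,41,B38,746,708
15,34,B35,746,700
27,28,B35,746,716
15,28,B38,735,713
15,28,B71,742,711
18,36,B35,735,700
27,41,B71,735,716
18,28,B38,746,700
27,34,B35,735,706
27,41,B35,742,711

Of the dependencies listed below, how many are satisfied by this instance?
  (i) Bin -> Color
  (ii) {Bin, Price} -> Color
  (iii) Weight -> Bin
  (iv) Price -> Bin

0

(i) Bin -> Color: Bin=41: 3 rows → Color takes values {708, 716, 711} — violation; Bin=34: 2 rows → Color takes values {700, 706} — violation; Bin=28: 4 rows → Color takes values {716, 713, 711, 700} — violation — fails.
(ii) {Bin, Price} -> Color: (Bin=28, Price=746): 2 rows → Color takes values {716, 700} — violation — fails.
(iii) Weight -> Bin: Weight=15: 4 rows → Bin takes values {41, 34, 28} — violation; Weight=27: 4 rows → Bin takes values {28, 41, 34} — violation; Weight=18: 2 rows → Bin takes values {36, 28} — violation — fails.
(iv) Price -> Bin: Price=746: 4 rows → Bin takes values {41, 34, 28} — violation; Price=735: 4 rows → Bin takes values {28, 36, 41, 34} — violation; Price=742: 2 rows → Bin takes values {28, 41} — violation — fails.
None of the 4 dependencies hold.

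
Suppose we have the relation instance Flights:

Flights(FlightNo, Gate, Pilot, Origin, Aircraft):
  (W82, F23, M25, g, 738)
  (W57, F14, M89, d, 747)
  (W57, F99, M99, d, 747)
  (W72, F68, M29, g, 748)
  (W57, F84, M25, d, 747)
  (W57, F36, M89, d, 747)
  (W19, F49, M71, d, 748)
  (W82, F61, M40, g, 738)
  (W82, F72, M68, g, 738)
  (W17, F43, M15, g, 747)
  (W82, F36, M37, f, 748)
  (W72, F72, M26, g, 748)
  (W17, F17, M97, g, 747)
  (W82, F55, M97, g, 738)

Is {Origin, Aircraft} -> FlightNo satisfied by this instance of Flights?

(Origin=g, Aircraft=738): 4 rows → FlightNo = W82, W82, W82, W82 ✓
(Origin=d, Aircraft=747): 4 rows → FlightNo = W57, W57, W57, W57 ✓
(Origin=g, Aircraft=748): 2 rows → FlightNo = W72, W72 ✓
(Origin=d, Aircraft=748): 1 row → FlightNo = W19 ✓
(Origin=g, Aircraft=747): 2 rows → FlightNo = W17, W17 ✓
(Origin=f, Aircraft=748): 1 row → FlightNo = W82 ✓
Every {Origin, Aircraft} value is associated with a single FlightNo value, so {Origin, Aircraft} -> FlightNo holds.

Yes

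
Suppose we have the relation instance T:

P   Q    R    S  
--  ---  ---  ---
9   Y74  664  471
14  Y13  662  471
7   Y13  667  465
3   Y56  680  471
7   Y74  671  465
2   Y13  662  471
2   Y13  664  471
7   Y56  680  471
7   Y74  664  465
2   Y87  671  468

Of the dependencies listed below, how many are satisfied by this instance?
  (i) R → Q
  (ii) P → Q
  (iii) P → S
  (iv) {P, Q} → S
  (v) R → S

(i) R → Q: R=664: 3 rows → Q takes values {Y74, Y13} — violation; R=671: 2 rows → Q takes values {Y74, Y87} — violation — fails.
(ii) P → Q: P=7: 4 rows → Q takes values {Y13, Y74, Y56} — violation; P=2: 3 rows → Q takes values {Y13, Y87} — violation — fails.
(iii) P → S: P=7: 4 rows → S takes values {465, 471} — violation; P=2: 3 rows → S takes values {471, 468} — violation — fails.
(iv) {P, Q} → S: every LHS value maps to a single RHS value — holds.
(v) R → S: R=664: 3 rows → S takes values {471, 465} — violation; R=671: 2 rows → S takes values {465, 468} — violation — fails.
1 of the 5 dependencies holds.

1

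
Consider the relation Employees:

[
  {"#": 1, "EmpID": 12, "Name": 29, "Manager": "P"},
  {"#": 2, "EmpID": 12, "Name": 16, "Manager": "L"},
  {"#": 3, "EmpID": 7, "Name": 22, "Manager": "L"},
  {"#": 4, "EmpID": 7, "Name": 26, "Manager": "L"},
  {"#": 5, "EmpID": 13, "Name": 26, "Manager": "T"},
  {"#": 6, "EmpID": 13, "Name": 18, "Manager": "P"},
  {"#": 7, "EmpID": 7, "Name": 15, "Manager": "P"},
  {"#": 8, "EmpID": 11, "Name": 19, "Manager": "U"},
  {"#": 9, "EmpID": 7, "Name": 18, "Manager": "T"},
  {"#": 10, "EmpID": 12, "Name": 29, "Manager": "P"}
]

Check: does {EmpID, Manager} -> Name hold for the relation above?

(EmpID=12, Manager=P): rows 1, 10 → Name = 29, 29 ✓
(EmpID=12, Manager=L): row 2 → Name = 16 ✓
(EmpID=7, Manager=L): rows 3, 4 → Name takes values {22, 26} — violation
(EmpID=13, Manager=T): row 5 → Name = 26 ✓
(EmpID=13, Manager=P): row 6 → Name = 18 ✓
(EmpID=7, Manager=P): row 7 → Name = 15 ✓
(EmpID=11, Manager=U): row 8 → Name = 19 ✓
(EmpID=7, Manager=T): row 9 → Name = 18 ✓
Two rows agree on {EmpID, Manager} but differ on Name, so {EmpID, Manager} -> Name does not hold.

No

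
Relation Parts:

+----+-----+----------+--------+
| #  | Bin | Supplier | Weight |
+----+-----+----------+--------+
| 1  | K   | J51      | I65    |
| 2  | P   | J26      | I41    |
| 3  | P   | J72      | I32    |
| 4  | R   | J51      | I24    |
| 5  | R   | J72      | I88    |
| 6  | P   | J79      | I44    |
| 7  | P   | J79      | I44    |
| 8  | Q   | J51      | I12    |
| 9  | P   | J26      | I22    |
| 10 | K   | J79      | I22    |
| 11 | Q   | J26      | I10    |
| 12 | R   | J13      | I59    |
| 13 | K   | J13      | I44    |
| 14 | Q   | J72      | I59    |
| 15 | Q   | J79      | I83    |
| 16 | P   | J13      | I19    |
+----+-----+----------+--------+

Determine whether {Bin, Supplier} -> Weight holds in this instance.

No

(Bin=K, Supplier=J51): row 1 → Weight = I65 ✓
(Bin=P, Supplier=J26): rows 2, 9 → Weight takes values {I41, I22} — violation
(Bin=P, Supplier=J72): row 3 → Weight = I32 ✓
(Bin=R, Supplier=J51): row 4 → Weight = I24 ✓
(Bin=R, Supplier=J72): row 5 → Weight = I88 ✓
(Bin=P, Supplier=J79): rows 6, 7 → Weight = I44, I44 ✓
(Bin=Q, Supplier=J51): row 8 → Weight = I12 ✓
(Bin=K, Supplier=J79): row 10 → Weight = I22 ✓
(Bin=Q, Supplier=J26): row 11 → Weight = I10 ✓
(Bin=R, Supplier=J13): row 12 → Weight = I59 ✓
(Bin=K, Supplier=J13): row 13 → Weight = I44 ✓
(Bin=Q, Supplier=J72): row 14 → Weight = I59 ✓
(Bin=Q, Supplier=J79): row 15 → Weight = I83 ✓
(Bin=P, Supplier=J13): row 16 → Weight = I19 ✓
Two rows agree on {Bin, Supplier} but differ on Weight, so {Bin, Supplier} -> Weight does not hold.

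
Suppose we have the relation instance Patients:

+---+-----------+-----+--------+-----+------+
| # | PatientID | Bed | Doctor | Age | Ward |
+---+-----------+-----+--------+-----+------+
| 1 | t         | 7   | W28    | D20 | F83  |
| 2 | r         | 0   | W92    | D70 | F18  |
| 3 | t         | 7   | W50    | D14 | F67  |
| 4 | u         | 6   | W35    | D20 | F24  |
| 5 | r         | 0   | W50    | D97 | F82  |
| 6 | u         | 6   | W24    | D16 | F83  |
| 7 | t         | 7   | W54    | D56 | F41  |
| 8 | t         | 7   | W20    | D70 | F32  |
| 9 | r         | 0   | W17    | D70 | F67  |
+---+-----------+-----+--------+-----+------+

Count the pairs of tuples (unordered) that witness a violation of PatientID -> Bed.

0

PatientID=t: all 4 rows agree on Bed — 0 pairs.
PatientID=r: all 3 rows agree on Bed — 0 pairs.
PatientID=u: all 2 rows agree on Bed — 0 pairs.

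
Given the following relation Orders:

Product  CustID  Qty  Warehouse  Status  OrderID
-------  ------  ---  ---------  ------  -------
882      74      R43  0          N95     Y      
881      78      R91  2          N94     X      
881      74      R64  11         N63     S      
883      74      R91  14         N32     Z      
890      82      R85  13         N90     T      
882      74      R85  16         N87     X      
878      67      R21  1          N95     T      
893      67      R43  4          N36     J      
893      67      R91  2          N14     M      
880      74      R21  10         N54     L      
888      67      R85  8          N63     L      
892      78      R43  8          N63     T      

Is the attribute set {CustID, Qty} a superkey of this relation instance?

Yes

All 12 rows have distinct {CustID, Qty} values, so {CustID, Qty} → (all attributes) holds and {CustID, Qty} is a superkey.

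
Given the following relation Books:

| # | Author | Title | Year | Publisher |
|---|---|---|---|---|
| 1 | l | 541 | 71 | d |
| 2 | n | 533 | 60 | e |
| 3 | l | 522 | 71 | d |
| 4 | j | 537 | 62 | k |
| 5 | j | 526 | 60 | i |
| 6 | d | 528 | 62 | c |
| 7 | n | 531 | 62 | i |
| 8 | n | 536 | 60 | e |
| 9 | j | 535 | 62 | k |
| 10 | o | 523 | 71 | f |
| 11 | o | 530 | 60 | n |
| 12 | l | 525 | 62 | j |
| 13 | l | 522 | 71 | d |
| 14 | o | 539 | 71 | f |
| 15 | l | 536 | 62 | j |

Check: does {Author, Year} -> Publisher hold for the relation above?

(Author=l, Year=71): rows 1, 3, 13 → Publisher = d, d, d ✓
(Author=n, Year=60): rows 2, 8 → Publisher = e, e ✓
(Author=j, Year=62): rows 4, 9 → Publisher = k, k ✓
(Author=j, Year=60): row 5 → Publisher = i ✓
(Author=d, Year=62): row 6 → Publisher = c ✓
(Author=n, Year=62): row 7 → Publisher = i ✓
(Author=o, Year=71): rows 10, 14 → Publisher = f, f ✓
(Author=o, Year=60): row 11 → Publisher = n ✓
(Author=l, Year=62): rows 12, 15 → Publisher = j, j ✓
Every {Author, Year} value is associated with a single Publisher value, so {Author, Year} -> Publisher holds.

Yes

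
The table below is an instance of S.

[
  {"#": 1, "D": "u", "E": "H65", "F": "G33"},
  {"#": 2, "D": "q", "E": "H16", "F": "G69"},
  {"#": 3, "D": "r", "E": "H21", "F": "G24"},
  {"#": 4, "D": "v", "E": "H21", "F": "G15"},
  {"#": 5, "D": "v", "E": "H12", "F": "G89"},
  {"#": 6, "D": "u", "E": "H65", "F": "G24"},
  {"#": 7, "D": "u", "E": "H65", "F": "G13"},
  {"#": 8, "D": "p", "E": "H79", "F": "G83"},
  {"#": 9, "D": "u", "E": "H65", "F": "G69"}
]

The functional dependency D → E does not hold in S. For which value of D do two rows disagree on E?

v

D=u: rows 1, 6, 7, 9 → E = H65, H65, H65, H65 ✓
D=q: row 2 → E = H16 ✓
D=r: row 3 → E = H21 ✓
D=v: rows 4, 5 → E takes values {H21, H12} — violation
D=p: row 8 → E = H79 ✓
The only D value with inconsistent E is D=v.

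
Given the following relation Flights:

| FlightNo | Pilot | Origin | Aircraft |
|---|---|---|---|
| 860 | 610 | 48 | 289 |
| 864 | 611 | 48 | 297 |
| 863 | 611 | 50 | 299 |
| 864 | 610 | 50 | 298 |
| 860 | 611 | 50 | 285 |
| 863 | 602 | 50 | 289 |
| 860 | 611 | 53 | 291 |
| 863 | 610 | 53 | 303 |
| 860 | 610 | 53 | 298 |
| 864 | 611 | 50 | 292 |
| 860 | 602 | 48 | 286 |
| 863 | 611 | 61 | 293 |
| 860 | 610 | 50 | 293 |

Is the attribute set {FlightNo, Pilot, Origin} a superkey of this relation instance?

All 13 rows have distinct {FlightNo, Pilot, Origin} values, so {FlightNo, Pilot, Origin} → (all attributes) holds and {FlightNo, Pilot, Origin} is a superkey.

Yes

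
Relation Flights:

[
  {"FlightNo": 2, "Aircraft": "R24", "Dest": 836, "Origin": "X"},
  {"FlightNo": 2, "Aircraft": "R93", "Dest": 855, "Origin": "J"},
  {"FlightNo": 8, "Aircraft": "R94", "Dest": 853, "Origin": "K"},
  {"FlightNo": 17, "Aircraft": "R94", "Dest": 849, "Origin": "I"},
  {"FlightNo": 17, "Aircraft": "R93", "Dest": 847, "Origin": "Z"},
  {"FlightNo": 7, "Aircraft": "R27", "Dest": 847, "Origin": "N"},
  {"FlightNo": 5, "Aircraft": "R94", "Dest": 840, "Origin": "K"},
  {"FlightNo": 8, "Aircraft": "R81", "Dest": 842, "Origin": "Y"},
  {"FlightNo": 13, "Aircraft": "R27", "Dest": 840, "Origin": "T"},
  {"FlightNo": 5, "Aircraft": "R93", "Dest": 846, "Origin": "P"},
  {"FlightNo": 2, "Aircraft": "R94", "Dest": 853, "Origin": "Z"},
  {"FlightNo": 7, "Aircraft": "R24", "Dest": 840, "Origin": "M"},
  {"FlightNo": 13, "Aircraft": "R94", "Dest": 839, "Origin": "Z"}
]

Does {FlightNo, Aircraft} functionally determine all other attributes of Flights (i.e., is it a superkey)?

All 13 rows have distinct {FlightNo, Aircraft} values, so {FlightNo, Aircraft} → (all attributes) holds and {FlightNo, Aircraft} is a superkey.

Yes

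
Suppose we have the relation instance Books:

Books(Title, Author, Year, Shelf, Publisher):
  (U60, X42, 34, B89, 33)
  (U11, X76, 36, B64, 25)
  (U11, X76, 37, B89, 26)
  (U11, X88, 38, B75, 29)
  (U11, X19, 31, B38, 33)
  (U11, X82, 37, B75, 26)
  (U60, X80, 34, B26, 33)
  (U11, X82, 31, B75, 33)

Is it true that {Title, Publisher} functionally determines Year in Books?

Yes

(Title=U60, Publisher=33): 2 rows → Year = 34, 34 ✓
(Title=U11, Publisher=25): 1 row → Year = 36 ✓
(Title=U11, Publisher=26): 2 rows → Year = 37, 37 ✓
(Title=U11, Publisher=29): 1 row → Year = 38 ✓
(Title=U11, Publisher=33): 2 rows → Year = 31, 31 ✓
Every {Title, Publisher} value is associated with a single Year value, so {Title, Publisher} → Year holds.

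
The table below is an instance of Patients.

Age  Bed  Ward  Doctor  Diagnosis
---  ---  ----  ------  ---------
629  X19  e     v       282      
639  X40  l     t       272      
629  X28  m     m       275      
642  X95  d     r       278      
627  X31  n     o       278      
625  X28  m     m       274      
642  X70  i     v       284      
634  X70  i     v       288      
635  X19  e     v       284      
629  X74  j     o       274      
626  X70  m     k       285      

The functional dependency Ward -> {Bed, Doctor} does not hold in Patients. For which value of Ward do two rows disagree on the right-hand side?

m

Ward=e: 2 rows → {Bed,Doctor} = (X19, v), (X19, v) ✓
Ward=l: 1 row → {Bed,Doctor} = (X40, t) ✓
Ward=m: 3 rows → {Bed,Doctor} takes values {(X28, m), (X70, k)} — violation
Ward=d: 1 row → {Bed,Doctor} = (X95, r) ✓
Ward=n: 1 row → {Bed,Doctor} = (X31, o) ✓
Ward=i: 2 rows → {Bed,Doctor} = (X70, v), (X70, v) ✓
Ward=j: 1 row → {Bed,Doctor} = (X74, o) ✓
The only Ward value with inconsistent RHS is Ward=m.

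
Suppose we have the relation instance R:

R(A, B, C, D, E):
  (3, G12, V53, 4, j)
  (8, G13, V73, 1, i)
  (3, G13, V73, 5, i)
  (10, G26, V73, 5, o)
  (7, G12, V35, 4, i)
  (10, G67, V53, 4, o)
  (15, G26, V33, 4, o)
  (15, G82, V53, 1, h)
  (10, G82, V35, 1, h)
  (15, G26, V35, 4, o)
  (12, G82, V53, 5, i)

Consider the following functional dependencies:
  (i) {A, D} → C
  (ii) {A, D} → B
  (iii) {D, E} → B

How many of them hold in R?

(i) {A, D} → C: (A=15, D=4): 2 rows → C takes values {V33, V35} — violation — fails.
(ii) {A, D} → B: every LHS value maps to a single RHS value — holds.
(iii) {D, E} → B: (D=5, E=i): 2 rows → B takes values {G13, G82} — violation; (D=4, E=o): 3 rows → B takes values {G67, G26} — violation — fails.
1 of the 3 dependencies holds.

1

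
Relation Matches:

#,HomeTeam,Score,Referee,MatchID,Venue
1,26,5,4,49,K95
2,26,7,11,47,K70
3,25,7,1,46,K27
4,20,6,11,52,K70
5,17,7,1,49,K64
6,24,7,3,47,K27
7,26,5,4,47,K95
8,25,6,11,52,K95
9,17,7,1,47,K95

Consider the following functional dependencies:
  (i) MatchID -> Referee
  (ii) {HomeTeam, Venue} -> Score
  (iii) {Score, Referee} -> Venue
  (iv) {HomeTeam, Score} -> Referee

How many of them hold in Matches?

(i) MatchID -> Referee: MatchID=49: rows 1, 5 → Referee takes values {4, 1} — violation; MatchID=47: rows 2, 6, 7, 9 → Referee takes values {11, 3, 4, 1} — violation — fails.
(ii) {HomeTeam, Venue} -> Score: every LHS value maps to a single RHS value — holds.
(iii) {Score, Referee} -> Venue: (Score=7, Referee=1): rows 3, 5, 9 → Venue takes values {K27, K64, K95} — violation; (Score=6, Referee=11): rows 4, 8 → Venue takes values {K70, K95} — violation — fails.
(iv) {HomeTeam, Score} -> Referee: every LHS value maps to a single RHS value — holds.
2 of the 4 dependencies hold.

2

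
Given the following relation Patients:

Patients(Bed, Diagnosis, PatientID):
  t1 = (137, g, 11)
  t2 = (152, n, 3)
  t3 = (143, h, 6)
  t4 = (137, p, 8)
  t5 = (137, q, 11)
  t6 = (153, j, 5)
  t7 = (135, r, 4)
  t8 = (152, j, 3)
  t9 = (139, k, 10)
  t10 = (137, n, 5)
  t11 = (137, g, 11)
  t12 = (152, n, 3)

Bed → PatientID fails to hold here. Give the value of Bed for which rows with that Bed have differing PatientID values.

137

Bed=137: rows 1, 4, 5, 10, 11 → PatientID takes values {11, 8, 5} — violation
Bed=152: rows 2, 8, 12 → PatientID = 3, 3, 3 ✓
Bed=143: row 3 → PatientID = 6 ✓
Bed=153: row 6 → PatientID = 5 ✓
Bed=135: row 7 → PatientID = 4 ✓
Bed=139: row 9 → PatientID = 10 ✓
The only Bed value with inconsistent PatientID is Bed=137.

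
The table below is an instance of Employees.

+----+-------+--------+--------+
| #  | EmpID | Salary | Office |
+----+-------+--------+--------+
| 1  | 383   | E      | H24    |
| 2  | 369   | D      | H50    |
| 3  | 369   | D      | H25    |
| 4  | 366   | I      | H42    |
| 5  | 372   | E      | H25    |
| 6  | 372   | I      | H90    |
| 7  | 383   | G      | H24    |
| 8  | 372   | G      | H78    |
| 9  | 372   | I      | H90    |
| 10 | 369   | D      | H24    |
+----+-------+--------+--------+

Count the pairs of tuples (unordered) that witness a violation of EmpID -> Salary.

EmpID=383: violating pairs (1,7) — 1 pair.
EmpID=369: all 3 rows agree on Salary — 0 pairs.
EmpID=372: violating pairs (5,6), (5,8), (5,9), (6,8), (8,9) — 5 pairs.

6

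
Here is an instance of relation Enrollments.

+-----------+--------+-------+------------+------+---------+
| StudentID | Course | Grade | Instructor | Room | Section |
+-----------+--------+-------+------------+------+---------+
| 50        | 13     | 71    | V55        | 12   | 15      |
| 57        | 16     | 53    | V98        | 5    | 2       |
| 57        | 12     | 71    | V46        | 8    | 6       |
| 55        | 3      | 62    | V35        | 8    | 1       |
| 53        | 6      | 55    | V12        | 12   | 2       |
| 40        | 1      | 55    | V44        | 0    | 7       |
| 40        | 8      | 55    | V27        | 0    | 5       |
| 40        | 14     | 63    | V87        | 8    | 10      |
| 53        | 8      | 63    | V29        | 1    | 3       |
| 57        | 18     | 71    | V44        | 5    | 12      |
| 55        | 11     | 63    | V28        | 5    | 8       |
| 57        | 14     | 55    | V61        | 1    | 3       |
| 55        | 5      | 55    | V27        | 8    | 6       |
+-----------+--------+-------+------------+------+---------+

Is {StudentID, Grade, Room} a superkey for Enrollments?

Two distinct rows share (StudentID=40, Grade=55, Room=0), so {StudentID, Grade, Room} does not determine every attribute — not a superkey.

No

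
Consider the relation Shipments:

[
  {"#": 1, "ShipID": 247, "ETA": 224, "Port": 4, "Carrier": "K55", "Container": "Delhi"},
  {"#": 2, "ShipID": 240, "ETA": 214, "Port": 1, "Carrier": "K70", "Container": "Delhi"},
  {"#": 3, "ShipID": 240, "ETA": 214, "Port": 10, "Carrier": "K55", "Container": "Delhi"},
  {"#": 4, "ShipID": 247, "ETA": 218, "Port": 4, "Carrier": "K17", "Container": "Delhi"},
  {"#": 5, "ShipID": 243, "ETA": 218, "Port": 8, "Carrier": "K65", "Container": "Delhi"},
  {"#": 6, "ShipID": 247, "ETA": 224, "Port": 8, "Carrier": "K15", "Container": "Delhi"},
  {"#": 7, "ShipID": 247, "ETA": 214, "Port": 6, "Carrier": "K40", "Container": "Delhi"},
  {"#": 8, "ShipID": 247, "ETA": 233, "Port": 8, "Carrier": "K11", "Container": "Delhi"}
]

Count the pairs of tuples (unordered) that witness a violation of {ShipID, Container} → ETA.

9

(ShipID=247, Container=Delhi): violating pairs (1,4), (1,7), (1,8), (4,6), (4,7), (4,8), (6,7), (6,8), (7,8) — 9 pairs.
(ShipID=240, Container=Delhi): all 2 rows agree on ETA — 0 pairs.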